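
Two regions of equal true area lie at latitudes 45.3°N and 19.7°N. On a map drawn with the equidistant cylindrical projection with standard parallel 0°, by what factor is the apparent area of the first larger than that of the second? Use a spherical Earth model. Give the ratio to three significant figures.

1.34

In the plate carrée (x = Rλ, y = Rφ), meridians are true-scale (h = 1) and parallels are stretched by k = sec φ.
Areal scale at 45.3°: h·k = 1.000 × 1.422 = 1.422.
Areal scale at 19.7°: h·k = 1.000 × 1.062 = 1.062.
Ratio = 1.422/1.062 ≈ 1.34.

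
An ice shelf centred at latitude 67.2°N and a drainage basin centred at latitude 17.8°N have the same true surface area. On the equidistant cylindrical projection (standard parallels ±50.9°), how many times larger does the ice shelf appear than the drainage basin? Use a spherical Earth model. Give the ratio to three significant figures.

The equidistant cylindrical projection with φ₀ = 50.9° has h = 1 (meridians true) and k = cos φ₀ / cos φ along parallels.
Areal scale at 67.2°: h·k = 1.000 × 1.627 = 1.627.
Areal scale at 17.8°: h·k = 1.000 × 0.6624 = 0.6624.
Ratio = 1.627/0.6624 ≈ 2.46.

2.46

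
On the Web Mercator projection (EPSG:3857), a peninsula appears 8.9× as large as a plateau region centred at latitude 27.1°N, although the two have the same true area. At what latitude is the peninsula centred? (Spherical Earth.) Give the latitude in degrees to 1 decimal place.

On Mercator, (apparent₁)/(apparent₂) = sec²φ₁ / sec²φ₂ when true areas are equal.
cos²φ₂ / cos²φ₁ = 8.9  ⇒  cos φ₁ = cos 27.1° / √8.9 = 0.8902/2.983 = 0.2984.
φ₁ = arccos(0.2984) ≈ 72.6°.

72.6°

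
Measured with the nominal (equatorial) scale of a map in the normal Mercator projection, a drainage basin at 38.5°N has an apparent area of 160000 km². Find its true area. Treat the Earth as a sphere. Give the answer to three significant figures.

For Mercator, h = k = sec φ (a conformal cylindrical projection has a single point scale, 1/cos φ).
Areal scale = k² = sec²φ = 1/cos²(38.5°) = 1/0.7826² = 1.633.
True area = apparent / (areal scale) = 160000 / 1.633 ≈ 98000 km².

98000 km²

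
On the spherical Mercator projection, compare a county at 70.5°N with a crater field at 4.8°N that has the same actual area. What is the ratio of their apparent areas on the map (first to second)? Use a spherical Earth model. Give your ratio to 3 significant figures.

8.91

Mercator areal scale is sec²φ.
At 70.5°: sec²(70.5°) = 1/0.3338² = 8.974.
At 4.8°: sec²(4.8°) = 1/0.9965² = 1.007.
Ratio = 8.974/1.007 = cos²(4.8°)/cos²(70.5°) ≈ 8.91.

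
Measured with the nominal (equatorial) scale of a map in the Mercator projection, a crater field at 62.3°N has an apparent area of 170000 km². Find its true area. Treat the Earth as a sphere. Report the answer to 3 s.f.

Mercator is conformal, so the point scale is isotropic: h = k = sec φ = 1/cos φ.
Areal scale = k² = sec²φ = 1/cos²(62.3°) = 1/0.4648² = 4.628.
True area = apparent / (areal scale) = 170000 / 4.628 ≈ 36700 km².

36700 km²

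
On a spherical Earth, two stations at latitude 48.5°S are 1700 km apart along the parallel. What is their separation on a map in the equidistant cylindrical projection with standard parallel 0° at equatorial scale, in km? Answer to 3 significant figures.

2570 km

In the plate carrée (x = Rλ, y = Rφ), meridians are true-scale (h = 1) and parallels are stretched by k = sec φ.
Along the parallel, k = sec 48.5° = 1/0.6626 = 1.509.
Map distance = 1700 × 1.509 ≈ 2570 km.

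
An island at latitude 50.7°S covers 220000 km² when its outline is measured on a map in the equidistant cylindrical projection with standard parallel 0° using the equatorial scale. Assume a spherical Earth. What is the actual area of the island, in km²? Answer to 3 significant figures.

For the equirectangular projection with φ₀ = 0 (plate carrée), h = 1 along meridians and k = sec φ along parallels.
Areal scale = h·k = 1 × sec φ; at 50.7°, h = 1.000, k = 1.579, so h·k = 1.579.
True area = apparent / (areal scale) = 220000 / 1.579 ≈ 139000 km².

139000 km²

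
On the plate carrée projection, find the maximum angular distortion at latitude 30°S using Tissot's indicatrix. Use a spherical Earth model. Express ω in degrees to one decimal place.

8.2°

In the plate carrée (x = Rλ, y = Rφ), meridians are true-scale (h = 1) and parallels are stretched by k = sec φ.
At 30°: h = 1.000, k = 1.155; principal scales a = 1.155, b = 1.000.
sin(ω/2) = (a − b)/(a + b) = 0.1547/2.155 = 0.07180, so ω = 2 arcsin(0.07180) ≈ 8.2°.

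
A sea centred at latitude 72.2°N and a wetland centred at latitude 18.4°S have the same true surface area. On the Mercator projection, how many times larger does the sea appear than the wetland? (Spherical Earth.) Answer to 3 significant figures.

9.63

Mercator is conformal with k = sec φ, so areal scale = k² = sec²φ.
At 72.2°: sec²(72.2°) = 1/0.3057² = 10.70.
At 18.4°: sec²(18.4°) = 1/0.9489² = 1.111.
Ratio = 10.70/1.111 = cos²(18.4°)/cos²(72.2°) ≈ 9.63.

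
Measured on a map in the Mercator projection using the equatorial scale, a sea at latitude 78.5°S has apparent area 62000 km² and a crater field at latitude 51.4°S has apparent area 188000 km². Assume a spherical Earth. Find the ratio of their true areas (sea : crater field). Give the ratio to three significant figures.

On Mercator the areal scale is sec²φ, so true area = apparent × cos²φ.
True area of sea: 62000 × cos²(78.5°) = 62000 × 0.03975 = 2464 km².
True area of crater field: 188000 × cos²(51.4°) = 188000 × 0.3892 = 73170 km².
Ratio = 2464 / 73170 ≈ 0.0337.

0.0337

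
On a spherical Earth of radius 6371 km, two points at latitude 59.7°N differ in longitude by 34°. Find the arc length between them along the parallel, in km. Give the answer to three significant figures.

1910 km

Arc length along a parallel = R cos φ · Δλ (with Δλ in radians).
= 6371 × cos 59.7° × (34° × π/180) = 6371 × 0.5045 × 0.5934 ≈ 1910 km.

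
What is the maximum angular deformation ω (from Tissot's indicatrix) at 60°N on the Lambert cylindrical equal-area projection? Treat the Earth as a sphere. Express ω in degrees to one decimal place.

73.7°

The Lambert cylindrical equal-area projection is the cylindrical equal-area projection with its standard parallel at the equator (φ₀ = 0). A cylindrical equal-area projection with standard parallel φ₀ has meridian scale h = cos φ / cos φ₀ and parallel scale k = cos φ₀ / cos φ (so areas are preserved, h·k = 1).
At 60°: h = 0.5000, k = 2.000; principal scales a = 2.000, b = 0.5000.
sin(ω/2) = (a − b)/(a + b) = 1.500/2.500 = 0.6000, so ω = 2 arcsin(0.6000) ≈ 73.7°.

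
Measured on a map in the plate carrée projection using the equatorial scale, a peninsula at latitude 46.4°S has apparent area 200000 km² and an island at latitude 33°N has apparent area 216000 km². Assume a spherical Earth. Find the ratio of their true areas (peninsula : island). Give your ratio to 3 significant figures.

On the plate carrée, areal scale = h·k = 1 × sec φ, so true area = apparent × cos φ.
True area of peninsula: 200000 × cos(46.4°) = 200000 × 0.6896 = 137900 km².
True area of island: 216000 × cos(33°) = 216000 × 0.8387 = 181200 km².
Ratio = 137900 / 181200 ≈ 0.761.

0.761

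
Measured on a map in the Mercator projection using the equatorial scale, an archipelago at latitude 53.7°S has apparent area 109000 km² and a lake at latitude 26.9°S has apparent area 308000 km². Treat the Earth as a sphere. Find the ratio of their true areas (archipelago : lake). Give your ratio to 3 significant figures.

Mercator's areal exaggeration is sec²φ; hence true area = (apparent area) · cos²φ.
True area of archipelago: 109000 × cos²(53.7°) = 109000 × 0.3505 = 38200 km².
True area of lake: 308000 × cos²(26.9°) = 308000 × 0.7953 = 245000 km².
Ratio = 38200 / 245000 ≈ 0.156.

0.156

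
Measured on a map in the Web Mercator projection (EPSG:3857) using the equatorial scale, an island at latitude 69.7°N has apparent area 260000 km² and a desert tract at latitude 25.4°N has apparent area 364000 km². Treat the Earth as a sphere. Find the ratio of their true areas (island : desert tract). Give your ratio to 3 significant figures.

Since Mercator area scale is 1/cos²φ, the true area equals the apparent area multiplied by cos²φ.
True area of island: 260000 × cos²(69.7°) = 260000 × 0.1204 = 31290 km².
True area of desert tract: 364000 × cos²(25.4°) = 364000 × 0.8160 = 297000 km².
Ratio = 31290 / 297000 ≈ 0.105.

0.105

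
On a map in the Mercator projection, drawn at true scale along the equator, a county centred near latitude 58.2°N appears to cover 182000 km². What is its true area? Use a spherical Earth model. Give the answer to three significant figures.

The Mercator projection is conformal; its linear scale factor is the same in every direction and equals sec φ = 1/cos φ.
Areal scale = k² = sec²φ = 1/cos²(58.2°) = 1/0.5270² = 3.601.
True area = apparent / (areal scale) = 182000 / 3.601 ≈ 50500 km².

50500 km²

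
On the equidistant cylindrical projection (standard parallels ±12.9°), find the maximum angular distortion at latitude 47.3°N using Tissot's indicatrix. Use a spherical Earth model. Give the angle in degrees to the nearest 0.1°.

In the equirectangular projection with standard parallel φ₀ = 12.9° (x = Rλ cos φ₀, y = Rφ), meridians are true-scale (h = 1) and the parallel scale is k = cos φ₀ / cos φ.
At 47.3°: h = 1.000, k = 1.437; principal scales a = 1.437, b = 1.000.
sin(ω/2) = (a − b)/(a + b) = 0.4374/2.437 = 0.1794, so ω = 2 arcsin(0.1794) ≈ 20.7°.

20.7°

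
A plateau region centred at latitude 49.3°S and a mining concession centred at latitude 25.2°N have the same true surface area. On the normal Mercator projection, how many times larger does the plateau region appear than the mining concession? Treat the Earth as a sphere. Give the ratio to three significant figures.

Mercator areal scale is sec²φ.
At 49.3°: sec²(49.3°) = 1/0.6521² = 2.352.
At 25.2°: sec²(25.2°) = 1/0.9048² = 1.221.
Ratio = 2.352/1.221 = cos²(25.2°)/cos²(49.3°) ≈ 1.93.

1.93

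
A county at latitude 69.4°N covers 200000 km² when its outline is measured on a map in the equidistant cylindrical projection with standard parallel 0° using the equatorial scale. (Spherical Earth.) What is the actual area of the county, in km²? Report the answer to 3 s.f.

70400 km²

In the plate carrée (x = Rλ, y = Rφ), meridians are true-scale (h = 1) and parallels are stretched by k = sec φ.
Areal scale = h·k = 1 × sec φ; at 69.4°, h = 1.000, k = 2.842, so h·k = 2.842.
True area = apparent / (areal scale) = 200000 / 2.842 ≈ 70400 km².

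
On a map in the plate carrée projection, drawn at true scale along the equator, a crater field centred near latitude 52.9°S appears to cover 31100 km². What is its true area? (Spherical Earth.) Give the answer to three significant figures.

For the equirectangular projection with φ₀ = 0 (plate carrée), h = 1 along meridians and k = sec φ along parallels.
Areal scale = h·k = 1 × sec φ; at 52.9°, h = 1.000, k = 1.658, so h·k = 1.658.
True area = apparent / (areal scale) = 31100 / 1.658 ≈ 18800 km².

18800 km²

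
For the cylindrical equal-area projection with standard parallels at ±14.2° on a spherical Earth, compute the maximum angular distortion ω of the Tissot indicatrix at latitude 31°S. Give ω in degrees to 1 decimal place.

14.1°

Cylindrical equal-area (φ₀ = 14.2°): h = cos φ / cos 14.2° along meridians, k = cos 14.2° / cos φ along parallels; h·k = 1.
At 31°: h = 0.8842, k = 1.131; principal scales a = 1.131, b = 0.8842.
sin(ω/2) = (a − b)/(a + b) = 0.2468/2.015 = 0.1225, so ω = 2 arcsin(0.1225) ≈ 14.1°.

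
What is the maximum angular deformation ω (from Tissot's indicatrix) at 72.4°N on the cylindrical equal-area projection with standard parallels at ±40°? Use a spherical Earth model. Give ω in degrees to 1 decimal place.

For cylindrical equal-area with standard parallel φ₀, h = cos φ / cos φ₀ and k = cos φ₀ / cos φ, so h·k = 1.
At 72.4°: h = 0.3947, k = 2.533; principal scales a = 2.533, b = 0.3947.
sin(ω/2) = (a − b)/(a + b) = 2.139/2.928 = 0.7304, so ω = 2 arcsin(0.7304) ≈ 93.8°.

93.8°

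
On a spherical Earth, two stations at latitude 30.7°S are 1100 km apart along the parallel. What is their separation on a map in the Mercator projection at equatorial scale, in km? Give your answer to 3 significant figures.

1280 km

For Mercator, h = k = sec φ (a conformal cylindrical projection has a single point scale, 1/cos φ).
Along the parallel, k = sec 30.7° = 1/0.8599 = 1.163.
Map distance = 1100 × 1.163 ≈ 1280 km.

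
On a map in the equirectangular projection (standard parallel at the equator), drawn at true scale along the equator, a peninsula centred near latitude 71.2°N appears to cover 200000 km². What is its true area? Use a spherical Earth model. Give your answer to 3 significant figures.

In the plate carrée (x = Rλ, y = Rφ), meridians are true-scale (h = 1) and parallels are stretched by k = sec φ.
Areal scale = h·k = 1 × sec φ; at 71.2°, h = 1.000, k = 3.103, so h·k = 3.103.
True area = apparent / (areal scale) = 200000 / 3.103 ≈ 64500 km².

64500 km²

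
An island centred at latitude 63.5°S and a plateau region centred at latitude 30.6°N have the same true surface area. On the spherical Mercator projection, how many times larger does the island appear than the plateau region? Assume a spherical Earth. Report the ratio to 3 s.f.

3.72

Mercator is conformal with k = sec φ, so areal scale = k² = sec²φ.
At 63.5°: sec²(63.5°) = 1/0.4462² = 5.023.
At 30.6°: sec²(30.6°) = 1/0.8607² = 1.350.
Ratio = 5.023/1.350 = cos²(30.6°)/cos²(63.5°) ≈ 3.72.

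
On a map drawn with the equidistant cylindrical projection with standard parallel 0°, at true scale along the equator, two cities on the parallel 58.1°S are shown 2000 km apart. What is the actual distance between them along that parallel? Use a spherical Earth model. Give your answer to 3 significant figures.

1060 km

For the equirectangular projection with φ₀ = 0 (plate carrée), h = 1 along meridians and k = sec φ along parallels.
Along the parallel at 58.1°, map distances are exaggerated by k = sec 58.1° = 1.892.
True distance = 2000 / 1.892 = 2000 × cos 58.1° ≈ 1060 km.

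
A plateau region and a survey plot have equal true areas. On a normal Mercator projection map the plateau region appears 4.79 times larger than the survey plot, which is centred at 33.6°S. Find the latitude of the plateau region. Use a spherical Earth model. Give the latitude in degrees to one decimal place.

Mercator areal scale is sec²φ, so apparent-area ratio = sec²φ₁ / sec²φ₂ = cos²φ₂ / cos²φ₁.
cos²φ₂ / cos²φ₁ = 4.79  ⇒  cos φ₁ = cos 33.6° / √4.79 = 0.8329/2.189 = 0.3806.
φ₁ = arccos(0.3806) ≈ 67.6°.

67.6°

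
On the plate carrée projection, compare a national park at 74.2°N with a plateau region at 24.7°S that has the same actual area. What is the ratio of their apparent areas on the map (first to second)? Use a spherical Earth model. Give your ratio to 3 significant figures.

Plate carrée maps x = Rλ, y = Rφ. The meridian scale is h = 1 and the parallel scale is k = 1/cos φ = sec φ.
Areal scale at 74.2°: h·k = 1.000 × 3.673 = 3.673.
Areal scale at 24.7°: h·k = 1.000 × 1.101 = 1.101.
Ratio = 3.673/1.101 ≈ 3.34.

3.34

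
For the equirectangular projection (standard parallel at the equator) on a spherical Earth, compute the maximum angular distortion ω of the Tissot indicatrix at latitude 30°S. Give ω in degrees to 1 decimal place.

8.2°

In the plate carrée (x = Rλ, y = Rφ), meridians are true-scale (h = 1) and parallels are stretched by k = sec φ.
At 30°: h = 1.000, k = 1.155; principal scales a = 1.155, b = 1.000.
sin(ω/2) = (a − b)/(a + b) = 0.1547/2.155 = 0.07180, so ω = 2 arcsin(0.07180) ≈ 8.2°.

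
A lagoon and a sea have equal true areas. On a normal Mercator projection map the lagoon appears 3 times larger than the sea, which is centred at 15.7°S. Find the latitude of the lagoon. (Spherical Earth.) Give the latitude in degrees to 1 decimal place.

56.2°

For equal true areas on Mercator, apparent areas scale as sec²φ, so the ratio is cos²φ₂ / cos²φ₁.
cos²φ₂ / cos²φ₁ = 3  ⇒  cos φ₁ = cos 15.7° / √3 = 0.9627/1.732 = 0.5558.
φ₁ = arccos(0.5558) ≈ 56.2°.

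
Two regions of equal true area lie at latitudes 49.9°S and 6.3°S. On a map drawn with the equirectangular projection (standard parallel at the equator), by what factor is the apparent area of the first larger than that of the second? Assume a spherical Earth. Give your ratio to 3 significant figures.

1.54

For the equirectangular projection with φ₀ = 0 (plate carrée), h = 1 along meridians and k = sec φ along parallels.
Areal scale at 49.9°: h·k = 1.000 × 1.552 = 1.552.
Areal scale at 6.3°: h·k = 1.000 × 1.006 = 1.006.
Ratio = 1.552/1.006 ≈ 1.54.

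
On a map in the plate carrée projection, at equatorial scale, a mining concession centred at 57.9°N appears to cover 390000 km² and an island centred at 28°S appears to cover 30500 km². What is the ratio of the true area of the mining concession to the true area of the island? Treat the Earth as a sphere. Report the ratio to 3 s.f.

7.70

Plate carrée has h = 1 and k = sec φ, giving areal scale sec φ; true area = (apparent area) · cos φ.
True area of mining concession: 390000 × cos(57.9°) = 390000 × 0.5314 = 207200 km².
True area of island: 30500 × cos(28°) = 30500 × 0.8829 = 26930 km².
Ratio = 207200 / 26930 ≈ 7.70.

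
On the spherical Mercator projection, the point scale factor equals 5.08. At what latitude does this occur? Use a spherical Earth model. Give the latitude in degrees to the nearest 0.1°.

78.6°

Mercator scale is k = sec φ = 1/cos φ.
1/cos φ = 5.08  ⇒  cos φ = 0.1969  ⇒  φ = arccos(0.1969) ≈ 78.6°.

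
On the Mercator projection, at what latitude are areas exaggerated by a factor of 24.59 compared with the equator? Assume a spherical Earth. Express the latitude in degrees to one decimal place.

78.4°

Mercator areal scale is sec²φ.
sec²φ = 24.59  ⇒  cos²φ = 0.04067  ⇒  cos φ = 0.2017.
φ = arccos(0.2017) ≈ 78.4°.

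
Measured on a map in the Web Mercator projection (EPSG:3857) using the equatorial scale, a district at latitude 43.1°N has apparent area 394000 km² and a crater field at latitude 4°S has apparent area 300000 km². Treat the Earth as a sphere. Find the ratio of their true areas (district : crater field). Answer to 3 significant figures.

On Mercator the areal scale is sec²φ, so true area = apparent × cos²φ.
True area of district: 394000 × cos²(43.1°) = 394000 × 0.5331 = 210100 km².
True area of crater field: 300000 × cos²(4°) = 300000 × 0.9951 = 298500 km².
Ratio = 210100 / 298500 ≈ 0.704.

0.704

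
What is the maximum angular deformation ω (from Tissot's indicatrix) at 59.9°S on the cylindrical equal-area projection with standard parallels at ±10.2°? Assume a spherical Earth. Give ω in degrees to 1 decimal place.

For cylindrical equal-area with standard parallel φ₀, h = cos φ / cos φ₀ and k = cos φ₀ / cos φ, so h·k = 1.
At 59.9°: h = 0.5096, k = 1.962; principal scales a = 1.962, b = 0.5096.
sin(ω/2) = (a − b)/(a + b) = 1.453/2.472 = 0.5877, so ω = 2 arcsin(0.5877) ≈ 72.0°.

72.0°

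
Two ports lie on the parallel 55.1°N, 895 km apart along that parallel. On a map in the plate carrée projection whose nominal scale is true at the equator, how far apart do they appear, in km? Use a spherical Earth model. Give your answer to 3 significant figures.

In the plate carrée (x = Rλ, y = Rφ), meridians are true-scale (h = 1) and parallels are stretched by k = sec φ.
Along the parallel, k = sec 55.1° = 1/0.5721 = 1.748.
Map distance = 895 × 1.748 ≈ 1560 km.

1560 km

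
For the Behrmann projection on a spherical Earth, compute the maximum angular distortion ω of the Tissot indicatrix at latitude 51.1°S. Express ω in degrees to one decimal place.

The Behrmann projection is cylindrical equal-area with φ₀ = 30°. A cylindrical equal-area projection with standard parallel φ₀ has meridian scale h = cos φ / cos φ₀ and parallel scale k = cos φ₀ / cos φ (so areas are preserved, h·k = 1).
At 51.1°: h = 0.7251, k = 1.379; principal scales a = 1.379, b = 0.7251.
sin(ω/2) = (a − b)/(a + b) = 0.6540/2.104 = 0.3108, so ω = 2 arcsin(0.3108) ≈ 36.2°.

36.2°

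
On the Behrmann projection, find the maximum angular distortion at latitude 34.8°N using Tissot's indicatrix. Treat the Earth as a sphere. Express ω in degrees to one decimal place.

Behrmann is a cylindrical equal-area projection with standard parallels at ±30°. Cylindrical equal-area (φ₀ = 30°): h = cos φ / cos 30° along meridians, k = cos 30° / cos φ along parallels; h·k = 1.
At 34.8°: h = 0.9482, k = 1.055; principal scales a = 1.055, b = 0.9482.
sin(ω/2) = (a − b)/(a + b) = 0.1065/2.003 = 0.05316, so ω = 2 arcsin(0.05316) ≈ 6.1°.

6.1°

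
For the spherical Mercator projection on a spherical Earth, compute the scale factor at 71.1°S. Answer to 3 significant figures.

3.09

Mercator is conformal, so the point scale is isotropic: h = k = sec φ = 1/cos φ.
k = 1/cos 71.1° = 1/0.3239 = 3.087.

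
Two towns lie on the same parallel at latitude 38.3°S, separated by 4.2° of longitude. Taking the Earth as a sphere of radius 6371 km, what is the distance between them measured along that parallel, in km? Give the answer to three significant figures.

367 km

Arc length along a parallel = R cos φ · Δλ (with Δλ in radians).
= 6371 × cos 38.3° × (4.2° × π/180) = 6371 × 0.7848 × 0.07330 ≈ 367 km.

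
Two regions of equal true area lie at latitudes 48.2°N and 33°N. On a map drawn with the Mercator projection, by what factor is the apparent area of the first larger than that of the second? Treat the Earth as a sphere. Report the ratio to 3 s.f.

Mercator is conformal with k = sec φ, so areal scale = k² = sec²φ.
At 48.2°: sec²(48.2°) = 1/0.6665² = 2.251.
At 33°: sec²(33°) = 1/0.8387² = 1.422.
Ratio = 2.251/1.422 = cos²(33°)/cos²(48.2°) ≈ 1.58.

1.58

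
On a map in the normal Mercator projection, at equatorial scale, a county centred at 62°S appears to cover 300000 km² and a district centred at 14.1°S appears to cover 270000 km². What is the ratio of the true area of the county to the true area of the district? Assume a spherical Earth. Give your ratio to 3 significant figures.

0.260

Mercator's areal exaggeration is sec²φ; hence true area = (apparent area) · cos²φ.
True area of county: 300000 × cos²(62°) = 300000 × 0.2204 = 66120 km².
True area of district: 270000 × cos²(14.1°) = 270000 × 0.9407 = 254000 km².
Ratio = 66120 / 254000 ≈ 0.260.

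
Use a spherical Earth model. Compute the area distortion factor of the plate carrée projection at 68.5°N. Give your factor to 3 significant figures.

2.73

Plate carrée maps x = Rλ, y = Rφ. The meridian scale is h = 1 and the parallel scale is k = 1/cos φ = sec φ.
Areal scale = h·k = 1 × sec φ; at 68.5°, h = 1.000, k = 2.729, so h·k = 2.729.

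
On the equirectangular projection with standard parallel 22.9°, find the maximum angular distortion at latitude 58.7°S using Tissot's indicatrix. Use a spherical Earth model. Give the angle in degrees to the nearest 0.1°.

In the equirectangular projection with standard parallel φ₀ = 22.9° (x = Rλ cos φ₀, y = Rφ), meridians are true-scale (h = 1) and the parallel scale is k = cos φ₀ / cos φ.
At 58.7°: h = 1.000, k = 1.773; principal scales a = 1.773, b = 1.000.
sin(ω/2) = (a − b)/(a + b) = 0.7732/2.773 = 0.2788, so ω = 2 arcsin(0.2788) ≈ 32.4°.

32.4°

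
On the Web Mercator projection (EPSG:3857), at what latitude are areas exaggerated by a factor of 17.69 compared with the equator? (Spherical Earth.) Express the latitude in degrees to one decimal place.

76.2°

Mercator areal scale is sec²φ.
sec²φ = 17.69  ⇒  cos²φ = 0.05653  ⇒  cos φ = 0.2378.
φ = arccos(0.2378) ≈ 76.2°.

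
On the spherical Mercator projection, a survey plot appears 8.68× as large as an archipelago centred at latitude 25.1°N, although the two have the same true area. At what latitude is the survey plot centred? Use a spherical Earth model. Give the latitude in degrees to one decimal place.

On Mercator, (apparent₁)/(apparent₂) = sec²φ₁ / sec²φ₂ when true areas are equal.
cos²φ₂ / cos²φ₁ = 8.68  ⇒  cos φ₁ = cos 25.1° / √8.68 = 0.9056/2.946 = 0.3074.
φ₁ = arccos(0.3074) ≈ 72.1°.

72.1°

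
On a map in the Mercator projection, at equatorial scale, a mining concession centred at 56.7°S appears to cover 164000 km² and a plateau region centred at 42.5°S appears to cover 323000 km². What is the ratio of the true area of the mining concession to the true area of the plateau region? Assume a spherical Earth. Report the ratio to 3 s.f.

0.282

Mercator's areal exaggeration is sec²φ; hence true area = (apparent area) · cos²φ.
True area of mining concession: 164000 × cos²(56.7°) = 164000 × 0.3014 = 49430 km².
True area of plateau region: 323000 × cos²(42.5°) = 323000 × 0.5436 = 175600 km².
Ratio = 49430 / 175600 ≈ 0.282.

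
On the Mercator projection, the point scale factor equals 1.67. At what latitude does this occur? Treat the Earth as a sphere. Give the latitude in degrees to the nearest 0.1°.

53.2°

Mercator scale is k = sec φ = 1/cos φ.
1/cos φ = 1.67  ⇒  cos φ = 0.5988  ⇒  φ = arccos(0.5988) ≈ 53.2°.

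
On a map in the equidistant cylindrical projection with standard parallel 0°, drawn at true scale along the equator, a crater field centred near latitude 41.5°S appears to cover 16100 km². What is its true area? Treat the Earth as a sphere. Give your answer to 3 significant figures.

12100 km²

In the plate carrée (x = Rλ, y = Rφ), meridians are true-scale (h = 1) and parallels are stretched by k = sec φ.
Areal scale = h·k = 1 × sec φ; at 41.5°, h = 1.000, k = 1.335, so h·k = 1.335.
True area = apparent / (areal scale) = 16100 / 1.335 ≈ 12100 km².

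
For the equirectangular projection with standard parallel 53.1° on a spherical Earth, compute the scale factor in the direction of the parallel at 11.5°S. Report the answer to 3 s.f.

With standard parallel φ₀ = 53.1°, the equirectangular projection gives x = Rλ cos φ₀, y = Rφ, so h = 1 and k = cos 53.1° / cos φ.
k = cos 53.1° / cos 11.5° = 0.6004/0.9799 = 0.6127.

0.613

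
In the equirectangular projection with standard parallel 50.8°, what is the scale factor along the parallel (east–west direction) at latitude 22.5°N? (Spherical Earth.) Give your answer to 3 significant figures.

With standard parallel φ₀ = 50.8°, the equirectangular projection gives x = Rλ cos φ₀, y = Rφ, so h = 1 and k = cos 50.8° / cos φ.
k = cos 50.8° / cos 22.5° = 0.6320/0.9239 = 0.6841.

0.684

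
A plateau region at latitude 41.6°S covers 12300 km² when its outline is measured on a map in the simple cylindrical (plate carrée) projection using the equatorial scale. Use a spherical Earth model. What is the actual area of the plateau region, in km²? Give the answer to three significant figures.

Plate carrée maps x = Rλ, y = Rφ. The meridian scale is h = 1 and the parallel scale is k = 1/cos φ = sec φ.
Areal scale = h·k = 1 × sec φ; at 41.6°, h = 1.000, k = 1.337, so h·k = 1.337.
True area = apparent / (areal scale) = 12300 / 1.337 ≈ 9200 km².

9200 km²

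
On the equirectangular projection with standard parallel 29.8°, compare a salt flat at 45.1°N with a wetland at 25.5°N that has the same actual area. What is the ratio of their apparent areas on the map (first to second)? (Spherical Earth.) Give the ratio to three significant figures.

1.28

In the equirectangular projection with standard parallel φ₀ = 29.8° (x = Rλ cos φ₀, y = Rφ), meridians are true-scale (h = 1) and the parallel scale is k = cos φ₀ / cos φ.
Areal scale at 45.1°: h·k = 1.000 × 1.229 = 1.229.
Areal scale at 25.5°: h·k = 1.000 × 0.9614 = 0.9614.
Ratio = 1.229/0.9614 ≈ 1.28.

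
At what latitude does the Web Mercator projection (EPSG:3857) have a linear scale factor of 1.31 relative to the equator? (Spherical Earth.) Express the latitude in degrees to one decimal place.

40.2°

Mercator scale is k = sec φ = 1/cos φ.
1/cos φ = 1.31  ⇒  cos φ = 0.7634  ⇒  φ = arccos(0.7634) ≈ 40.2°.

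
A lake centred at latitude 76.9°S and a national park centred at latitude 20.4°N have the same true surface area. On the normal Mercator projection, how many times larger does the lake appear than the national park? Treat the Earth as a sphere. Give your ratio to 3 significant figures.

Mercator is conformal with k = sec φ, so areal scale = k² = sec²φ.
At 76.9°: sec²(76.9°) = 1/0.2267² = 19.47.
At 20.4°: sec²(20.4°) = 1/0.9373² = 1.138.
Ratio = 19.47/1.138 = cos²(20.4°)/cos²(76.9°) ≈ 17.1.

17.1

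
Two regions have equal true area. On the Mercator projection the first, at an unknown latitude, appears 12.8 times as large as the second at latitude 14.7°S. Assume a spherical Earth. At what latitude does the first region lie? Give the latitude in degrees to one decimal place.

74.3°

Mercator areal scale is sec²φ, so apparent-area ratio = sec²φ₁ / sec²φ₂ = cos²φ₂ / cos²φ₁.
cos²φ₂ / cos²φ₁ = 12.8  ⇒  cos φ₁ = cos 14.7° / √12.8 = 0.9673/3.578 = 0.2704.
φ₁ = arccos(0.2704) ≈ 74.3°.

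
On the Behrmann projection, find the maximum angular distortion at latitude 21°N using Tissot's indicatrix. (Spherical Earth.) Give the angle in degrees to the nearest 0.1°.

Behrmann is a cylindrical equal-area projection with standard parallels at ±30°. A cylindrical equal-area projection with standard parallel φ₀ has meridian scale h = cos φ / cos φ₀ and parallel scale k = cos φ₀ / cos φ (so areas are preserved, h·k = 1).
At 21°: h = 1.078, k = 0.9276; principal scales a = 1.078, b = 0.9276.
sin(ω/2) = (a − b)/(a + b) = 0.1504/2.006 = 0.07497, so ω = 2 arcsin(0.07497) ≈ 8.6°.

8.6°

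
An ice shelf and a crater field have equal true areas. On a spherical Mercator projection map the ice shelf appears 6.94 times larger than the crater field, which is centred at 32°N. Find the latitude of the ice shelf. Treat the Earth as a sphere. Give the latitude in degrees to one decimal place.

Mercator areal scale is sec²φ, so apparent-area ratio = sec²φ₁ / sec²φ₂ = cos²φ₂ / cos²φ₁.
cos²φ₂ / cos²φ₁ = 6.94  ⇒  cos φ₁ = cos 32° / √6.94 = 0.8480/2.634 = 0.3219.
φ₁ = arccos(0.3219) ≈ 71.2°.

71.2°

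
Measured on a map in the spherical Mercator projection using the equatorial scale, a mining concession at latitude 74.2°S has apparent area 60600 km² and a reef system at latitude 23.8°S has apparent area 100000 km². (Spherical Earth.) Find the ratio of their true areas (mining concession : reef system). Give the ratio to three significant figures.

0.0537

On Mercator the areal scale is sec²φ, so true area = apparent × cos²φ.
True area of mining concession: 60600 × cos²(74.2°) = 60600 × 0.07414 = 4493 km².
True area of reef system: 100000 × cos²(23.8°) = 100000 × 0.8372 = 83720 km².
Ratio = 4493 / 83720 ≈ 0.0537.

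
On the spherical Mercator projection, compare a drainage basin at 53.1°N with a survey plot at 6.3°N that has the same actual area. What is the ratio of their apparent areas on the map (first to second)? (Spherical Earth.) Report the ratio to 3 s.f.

Mercator areal scale is sec²φ.
At 53.1°: sec²(53.1°) = 1/0.6004² = 2.774.
At 6.3°: sec²(6.3°) = 1/0.9940² = 1.012.
Ratio = 2.774/1.012 = cos²(6.3°)/cos²(53.1°) ≈ 2.74.

2.74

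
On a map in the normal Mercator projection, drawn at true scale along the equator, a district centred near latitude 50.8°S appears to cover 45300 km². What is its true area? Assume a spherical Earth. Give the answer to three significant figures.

The Mercator projection is conformal; its linear scale factor is the same in every direction and equals sec φ = 1/cos φ.
Areal scale = k² = sec²φ = 1/cos²(50.8°) = 1/0.6320² = 2.503.
True area = apparent / (areal scale) = 45300 / 2.503 ≈ 18100 km².

18100 km²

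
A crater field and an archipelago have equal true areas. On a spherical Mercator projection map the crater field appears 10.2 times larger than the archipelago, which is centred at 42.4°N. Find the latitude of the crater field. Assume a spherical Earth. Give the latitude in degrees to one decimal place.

76.6°

For equal true areas on Mercator, apparent areas scale as sec²φ, so the ratio is cos²φ₂ / cos²φ₁.
cos²φ₂ / cos²φ₁ = 10.2  ⇒  cos φ₁ = cos 42.4° / √10.2 = 0.7385/3.194 = 0.2312.
φ₁ = arccos(0.2312) ≈ 76.6°.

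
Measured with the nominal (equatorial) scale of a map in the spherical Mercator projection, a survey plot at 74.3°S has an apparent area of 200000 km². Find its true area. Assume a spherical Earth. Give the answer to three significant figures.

14600 km²

Mercator is conformal, so the point scale is isotropic: h = k = sec φ = 1/cos φ.
Areal scale = k² = sec²φ = 1/cos²(74.3°) = 1/0.2706² = 13.66.
True area = apparent / (areal scale) = 200000 / 13.66 ≈ 14600 km².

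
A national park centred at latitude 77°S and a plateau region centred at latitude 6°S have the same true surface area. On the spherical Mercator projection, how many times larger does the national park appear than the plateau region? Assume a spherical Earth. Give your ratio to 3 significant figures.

On Mercator, area is exaggerated by sec²φ = 1/cos²φ.
At 77°: sec²(77°) = 1/0.2250² = 19.76.
At 6°: sec²(6°) = 1/0.9945² = 1.011.
Ratio = 19.76/1.011 = cos²(6°)/cos²(77°) ≈ 19.5.

19.5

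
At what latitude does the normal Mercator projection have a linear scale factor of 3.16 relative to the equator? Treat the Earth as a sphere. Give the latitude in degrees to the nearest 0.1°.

Mercator scale is k = sec φ = 1/cos φ.
1/cos φ = 3.16  ⇒  cos φ = 0.3165  ⇒  φ = arccos(0.3165) ≈ 71.6°.

71.6°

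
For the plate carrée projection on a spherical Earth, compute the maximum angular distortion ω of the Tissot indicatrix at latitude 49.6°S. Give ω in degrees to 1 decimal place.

For the equirectangular projection with φ₀ = 0 (plate carrée), h = 1 along meridians and k = sec φ along parallels.
At 49.6°: h = 1.000, k = 1.543; principal scales a = 1.543, b = 1.000.
sin(ω/2) = (a − b)/(a + b) = 0.5429/2.543 = 0.2135, so ω = 2 arcsin(0.2135) ≈ 24.7°.

24.7°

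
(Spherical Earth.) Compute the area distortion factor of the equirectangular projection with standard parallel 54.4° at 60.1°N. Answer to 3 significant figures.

1.17

In the equirectangular projection with standard parallel φ₀ = 54.4° (x = Rλ cos φ₀, y = Rφ), meridians are true-scale (h = 1) and the parallel scale is k = cos φ₀ / cos φ.
Areal scale = h·k = 1 × cos φ₀ / cos φ; at 60.1°, h = 1.000, k = 1.168, so h·k = 1.168.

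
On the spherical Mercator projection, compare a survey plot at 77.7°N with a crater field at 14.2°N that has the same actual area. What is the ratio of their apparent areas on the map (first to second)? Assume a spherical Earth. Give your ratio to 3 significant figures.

20.7

On Mercator, area is exaggerated by sec²φ = 1/cos²φ.
At 77.7°: sec²(77.7°) = 1/0.2130² = 22.04.
At 14.2°: sec²(14.2°) = 1/0.9694² = 1.064.
Ratio = 22.04/1.064 = cos²(14.2°)/cos²(77.7°) ≈ 20.7.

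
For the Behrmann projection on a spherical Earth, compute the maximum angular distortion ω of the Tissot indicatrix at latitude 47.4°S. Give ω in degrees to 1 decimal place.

28.0°

The Behrmann projection is cylindrical equal-area with φ₀ = 30°. A cylindrical equal-area projection with standard parallel φ₀ has meridian scale h = cos φ / cos φ₀ and parallel scale k = cos φ₀ / cos φ (so areas are preserved, h·k = 1).
At 47.4°: h = 0.7816, k = 1.279; principal scales a = 1.279, b = 0.7816.
sin(ω/2) = (a − b)/(a + b) = 0.4979/2.061 = 0.2416, so ω = 2 arcsin(0.2416) ≈ 28.0°.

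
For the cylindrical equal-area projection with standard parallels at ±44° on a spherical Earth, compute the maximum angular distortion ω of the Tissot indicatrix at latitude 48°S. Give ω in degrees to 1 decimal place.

For cylindrical equal-area with standard parallel φ₀, h = cos φ / cos φ₀ and k = cos φ₀ / cos φ, so h·k = 1.
At 48°: h = 0.9302, k = 1.075; principal scales a = 1.075, b = 0.9302.
sin(ω/2) = (a − b)/(a + b) = 0.1448/2.005 = 0.07223, so ω = 2 arcsin(0.07223) ≈ 8.3°.

8.3°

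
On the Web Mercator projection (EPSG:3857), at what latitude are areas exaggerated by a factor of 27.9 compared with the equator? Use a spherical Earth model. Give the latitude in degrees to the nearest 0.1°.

79.1°

Mercator areal scale is sec²φ.
sec²φ = 27.9  ⇒  cos²φ = 0.03584  ⇒  cos φ = 0.1893.
φ = arccos(0.1893) ≈ 79.1°.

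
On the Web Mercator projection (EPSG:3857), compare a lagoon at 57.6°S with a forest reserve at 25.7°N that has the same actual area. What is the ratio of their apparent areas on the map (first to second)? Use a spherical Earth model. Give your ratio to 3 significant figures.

2.83

Mercator areal scale is sec²φ.
At 57.6°: sec²(57.6°) = 1/0.5358² = 3.483.
At 25.7°: sec²(25.7°) = 1/0.9011² = 1.232.
Ratio = 3.483/1.232 = cos²(25.7°)/cos²(57.6°) ≈ 2.83.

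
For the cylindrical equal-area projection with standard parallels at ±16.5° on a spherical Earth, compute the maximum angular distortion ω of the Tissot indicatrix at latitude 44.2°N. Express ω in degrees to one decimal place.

32.9°

Cylindrical equal-area (φ₀ = 16.5°): h = cos φ / cos 16.5° along meridians, k = cos 16.5° / cos φ along parallels; h·k = 1.
At 44.2°: h = 0.7477, k = 1.337; principal scales a = 1.337, b = 0.7477.
sin(ω/2) = (a − b)/(a + b) = 0.5897/2.085 = 0.2828, so ω = 2 arcsin(0.2828) ≈ 32.9°.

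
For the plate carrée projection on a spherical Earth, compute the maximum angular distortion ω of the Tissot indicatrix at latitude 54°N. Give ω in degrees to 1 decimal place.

Plate carrée maps x = Rλ, y = Rφ. The meridian scale is h = 1 and the parallel scale is k = 1/cos φ = sec φ.
At 54°: h = 1.000, k = 1.701; principal scales a = 1.701, b = 1.000.
sin(ω/2) = (a − b)/(a + b) = 0.7013/2.701 = 0.2596, so ω = 2 arcsin(0.2596) ≈ 30.1°.

30.1°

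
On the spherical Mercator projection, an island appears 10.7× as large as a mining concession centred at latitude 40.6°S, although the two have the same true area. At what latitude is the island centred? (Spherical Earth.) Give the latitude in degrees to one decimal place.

76.6°

For equal true areas on Mercator, apparent areas scale as sec²φ, so the ratio is cos²φ₂ / cos²φ₁.
cos²φ₂ / cos²φ₁ = 10.7  ⇒  cos φ₁ = cos 40.6° / √10.7 = 0.7593/3.271 = 0.2321.
φ₁ = arccos(0.2321) ≈ 76.6°.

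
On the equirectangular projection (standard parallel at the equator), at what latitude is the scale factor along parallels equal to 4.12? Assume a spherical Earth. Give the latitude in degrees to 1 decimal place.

Plate carrée: h = 1, k = sec φ along parallels.
sec φ = 4.12  ⇒  cos φ = 0.2427  ⇒  φ ≈ 76.0°.

76.0°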